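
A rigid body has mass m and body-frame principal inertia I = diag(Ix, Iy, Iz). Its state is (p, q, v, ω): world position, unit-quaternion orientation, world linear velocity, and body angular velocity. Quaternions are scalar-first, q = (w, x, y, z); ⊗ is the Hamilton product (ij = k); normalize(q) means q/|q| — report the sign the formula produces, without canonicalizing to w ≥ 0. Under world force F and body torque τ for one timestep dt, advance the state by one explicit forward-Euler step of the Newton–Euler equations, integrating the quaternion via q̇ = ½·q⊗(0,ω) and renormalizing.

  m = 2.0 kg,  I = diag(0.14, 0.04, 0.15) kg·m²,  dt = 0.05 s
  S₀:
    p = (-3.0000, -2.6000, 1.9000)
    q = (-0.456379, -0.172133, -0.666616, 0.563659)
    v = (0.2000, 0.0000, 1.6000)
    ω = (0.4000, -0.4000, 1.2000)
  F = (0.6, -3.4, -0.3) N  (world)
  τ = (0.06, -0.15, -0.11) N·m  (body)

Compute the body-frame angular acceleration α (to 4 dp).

ω×(Iω) gyroscopic = (-0.0528, -0.0048, 0.0160)
(τ − ω×Iω)/I = (0.8057, -3.6300, -0.8400)

α = (0.8057, -3.6300, -0.8400)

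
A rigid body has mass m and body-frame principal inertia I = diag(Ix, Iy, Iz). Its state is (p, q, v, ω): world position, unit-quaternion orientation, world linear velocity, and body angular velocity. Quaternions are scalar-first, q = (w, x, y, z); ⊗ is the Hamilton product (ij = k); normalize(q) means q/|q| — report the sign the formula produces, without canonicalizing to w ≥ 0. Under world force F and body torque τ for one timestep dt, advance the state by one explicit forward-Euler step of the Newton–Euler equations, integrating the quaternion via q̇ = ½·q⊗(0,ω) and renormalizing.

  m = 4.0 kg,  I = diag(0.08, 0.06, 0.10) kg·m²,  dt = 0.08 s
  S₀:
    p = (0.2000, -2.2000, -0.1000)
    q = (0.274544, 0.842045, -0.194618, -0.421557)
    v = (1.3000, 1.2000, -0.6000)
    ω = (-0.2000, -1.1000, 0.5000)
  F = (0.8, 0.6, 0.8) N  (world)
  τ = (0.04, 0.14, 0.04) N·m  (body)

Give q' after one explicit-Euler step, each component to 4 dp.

2q̇ = q⊗(0,ω) = (0.1651077, -0.6159305, -0.6387095, -0.8279011)
q + ½dt·q⊗(0,ω), renormalized = (0.2808, 0.8164, -0.2199, -0.4541)

q' = (0.2808, 0.8164, -0.2199, -0.4541)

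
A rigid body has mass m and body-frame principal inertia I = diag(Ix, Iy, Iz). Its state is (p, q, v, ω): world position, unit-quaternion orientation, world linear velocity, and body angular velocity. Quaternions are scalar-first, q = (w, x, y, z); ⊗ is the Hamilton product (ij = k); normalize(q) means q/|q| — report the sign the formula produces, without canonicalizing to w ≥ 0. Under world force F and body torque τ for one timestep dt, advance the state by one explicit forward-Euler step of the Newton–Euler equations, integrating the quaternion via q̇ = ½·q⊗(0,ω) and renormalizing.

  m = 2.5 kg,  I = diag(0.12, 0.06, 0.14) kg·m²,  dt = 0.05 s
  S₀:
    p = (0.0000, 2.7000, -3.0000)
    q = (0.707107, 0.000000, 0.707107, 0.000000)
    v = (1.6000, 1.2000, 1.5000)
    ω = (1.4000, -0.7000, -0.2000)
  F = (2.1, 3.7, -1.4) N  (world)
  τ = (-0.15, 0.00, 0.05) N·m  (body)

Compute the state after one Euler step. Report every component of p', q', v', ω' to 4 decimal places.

p' = (0.0800, 2.7600, -2.9250)
q' = (0.7189, 0.0212, 0.6942, -0.0283)
v' = (1.6420, 1.2740, 1.4720)
ω' = (1.3328, -0.7047, -0.2031)

a = (0.8400, 1.4800, -0.5600)
p' = p + v·dt = (0.0800, 2.7600, -2.9250)
new velocity v' = (1.6420, 1.2740, 1.4720)
(τ − ω×Iω)/I = (-1.3433, -0.0933, -0.0629)
ω' = ω + α·dt = (1.3328, -0.7047, -0.2031)
2q̇ = q⊗(0,ω) = (0.4949749, 0.8485284, -0.4949749, -1.1313712)
updated quaternion q' = (0.7189, 0.0212, 0.6942, -0.0283)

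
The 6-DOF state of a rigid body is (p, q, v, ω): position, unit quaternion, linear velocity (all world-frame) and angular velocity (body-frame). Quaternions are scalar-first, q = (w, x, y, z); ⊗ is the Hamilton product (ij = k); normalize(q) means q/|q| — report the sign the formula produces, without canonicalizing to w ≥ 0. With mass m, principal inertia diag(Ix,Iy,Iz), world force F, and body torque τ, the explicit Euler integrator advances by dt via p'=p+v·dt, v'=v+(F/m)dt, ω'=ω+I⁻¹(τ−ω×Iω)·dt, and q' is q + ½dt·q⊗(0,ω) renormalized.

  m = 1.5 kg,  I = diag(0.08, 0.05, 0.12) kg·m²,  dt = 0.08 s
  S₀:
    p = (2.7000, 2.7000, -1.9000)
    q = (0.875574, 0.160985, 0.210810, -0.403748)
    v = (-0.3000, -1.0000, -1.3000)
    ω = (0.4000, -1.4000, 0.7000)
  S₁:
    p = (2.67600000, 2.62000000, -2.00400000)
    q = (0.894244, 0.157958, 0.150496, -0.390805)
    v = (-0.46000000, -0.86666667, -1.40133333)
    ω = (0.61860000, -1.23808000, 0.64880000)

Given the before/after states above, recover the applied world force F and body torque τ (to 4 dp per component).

F = (-3.0000, 2.5000, -1.9000)
τ = (0.1500, 0.0900, -0.0600)

ω₁ − ω₀ = (0.21860000, 0.16192000, -0.05120000)
precession coupling = (-0.0686, -0.0112, 0.0168)
applied torque τ = (0.1500, 0.0900, -0.0600)
Δv = v₁−v₀ = (-0.16000000, 0.13333333, -0.10133333)
applied force F = (-3.0000, 2.5000, -1.9000)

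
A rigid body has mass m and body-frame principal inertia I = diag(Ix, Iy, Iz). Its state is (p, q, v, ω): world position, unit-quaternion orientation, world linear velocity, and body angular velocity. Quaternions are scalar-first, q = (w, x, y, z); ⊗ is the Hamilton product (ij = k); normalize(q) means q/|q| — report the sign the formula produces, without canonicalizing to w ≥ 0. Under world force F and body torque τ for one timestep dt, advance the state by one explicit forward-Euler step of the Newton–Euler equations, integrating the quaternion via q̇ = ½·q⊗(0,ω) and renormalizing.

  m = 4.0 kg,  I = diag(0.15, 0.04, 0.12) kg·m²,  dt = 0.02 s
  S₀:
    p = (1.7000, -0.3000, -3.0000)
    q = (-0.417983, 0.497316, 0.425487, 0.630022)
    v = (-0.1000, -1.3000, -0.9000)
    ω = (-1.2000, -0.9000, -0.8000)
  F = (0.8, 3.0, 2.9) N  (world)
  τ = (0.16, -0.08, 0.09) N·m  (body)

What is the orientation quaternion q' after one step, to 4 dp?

2q̇ = q⊗(0,ω) = (1.4837351, 0.7282098, 0.0180111, 0.3973864)
q + ½dt·q⊗(0,ω), renormalized = (-0.4031, 0.5045, 0.4256, 0.6339)

q' = (-0.4031, 0.5045, 0.4256, 0.6339)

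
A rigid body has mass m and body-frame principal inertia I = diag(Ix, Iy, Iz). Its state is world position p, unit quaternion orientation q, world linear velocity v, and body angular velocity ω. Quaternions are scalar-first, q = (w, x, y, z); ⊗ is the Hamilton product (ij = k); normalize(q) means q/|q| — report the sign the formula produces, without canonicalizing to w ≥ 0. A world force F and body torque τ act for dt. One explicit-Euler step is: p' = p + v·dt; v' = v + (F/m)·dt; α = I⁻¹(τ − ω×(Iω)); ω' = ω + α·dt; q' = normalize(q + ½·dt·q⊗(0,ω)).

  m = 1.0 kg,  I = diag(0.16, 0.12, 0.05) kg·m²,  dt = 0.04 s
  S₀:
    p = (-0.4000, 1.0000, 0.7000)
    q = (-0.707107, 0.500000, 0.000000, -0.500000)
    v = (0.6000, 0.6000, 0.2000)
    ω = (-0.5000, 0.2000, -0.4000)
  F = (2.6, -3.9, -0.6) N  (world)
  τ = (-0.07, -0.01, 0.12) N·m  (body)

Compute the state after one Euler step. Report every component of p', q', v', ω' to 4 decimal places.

p' = (-0.3760, 1.0240, 0.7080)
q' = (-0.7060, 0.5090, 0.0062, -0.4923)
v' = (0.7040, 0.4440, 0.1760)
ω' = (-0.5189, 0.1893, -0.3072)

ω×(Iω) gyroscopic = (0.0056, 0.0220, 0.0040)
(τ − ω×Iω)/I = (-0.4725, -0.2667, 2.3200)
ω + α·dt = (-0.5189, 0.1893, -0.3072)
Hamilton product q⊗(0,ω) = (0.0500000, 0.4535535, 0.3085786, 0.3828428)
q' = normalize(q + ½dt·q⊗(0,ω)) = (-0.7060, 0.5090, 0.0062, -0.4923)
new position p' = (-0.3760, 1.0240, 0.7080)
v' = v + a·dt = (0.7040, 0.4440, 0.1760)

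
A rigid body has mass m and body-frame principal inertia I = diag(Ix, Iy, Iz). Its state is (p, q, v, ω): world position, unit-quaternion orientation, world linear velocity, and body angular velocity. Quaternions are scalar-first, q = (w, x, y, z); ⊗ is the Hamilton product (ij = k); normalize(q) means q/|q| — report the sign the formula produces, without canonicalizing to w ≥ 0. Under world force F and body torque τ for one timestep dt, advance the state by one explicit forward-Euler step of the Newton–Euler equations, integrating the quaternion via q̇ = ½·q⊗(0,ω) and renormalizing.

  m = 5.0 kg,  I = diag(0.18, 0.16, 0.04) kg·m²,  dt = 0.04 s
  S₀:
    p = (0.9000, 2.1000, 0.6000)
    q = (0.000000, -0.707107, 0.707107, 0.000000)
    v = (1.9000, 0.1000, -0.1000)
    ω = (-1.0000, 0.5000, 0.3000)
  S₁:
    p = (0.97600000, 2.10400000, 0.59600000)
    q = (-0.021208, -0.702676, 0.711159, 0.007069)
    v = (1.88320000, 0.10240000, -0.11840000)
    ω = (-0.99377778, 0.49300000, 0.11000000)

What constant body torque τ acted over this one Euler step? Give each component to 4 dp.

τ = (0.0100, -0.0700, -0.1800)

Δω = ω₁−ω₀ = (0.00622222, -0.00700000, -0.19000000)
gyro term ω₀×Iω₀ = (-0.0180, -0.0420, 0.0100)
applied torque τ = (0.0100, -0.0700, -0.1800)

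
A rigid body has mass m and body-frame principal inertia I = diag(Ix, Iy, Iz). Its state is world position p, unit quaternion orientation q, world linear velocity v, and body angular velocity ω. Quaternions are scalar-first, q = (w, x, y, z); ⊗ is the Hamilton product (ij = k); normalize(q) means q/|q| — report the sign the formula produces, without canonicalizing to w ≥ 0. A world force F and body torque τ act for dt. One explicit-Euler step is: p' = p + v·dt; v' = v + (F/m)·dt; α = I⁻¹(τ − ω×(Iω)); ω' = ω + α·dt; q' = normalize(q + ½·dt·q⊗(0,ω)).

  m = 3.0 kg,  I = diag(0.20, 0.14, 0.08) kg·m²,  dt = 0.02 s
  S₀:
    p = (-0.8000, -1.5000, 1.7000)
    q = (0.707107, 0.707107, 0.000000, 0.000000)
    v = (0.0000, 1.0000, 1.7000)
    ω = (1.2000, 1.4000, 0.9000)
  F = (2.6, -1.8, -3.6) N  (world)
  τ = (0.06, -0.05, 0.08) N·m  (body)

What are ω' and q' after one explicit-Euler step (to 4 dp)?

ω' = (1.2136, 1.3743, 0.9452)
q' = (0.6985, 0.7154, 0.0035, 0.0163)

ω×(Iω) gyroscopic = (-0.0756, 0.1296, -0.1008)
(τ − ω×Iω)/I = (0.6780, -1.2829, 2.2600)
new body rate ω' = (1.2136, 1.3743, 0.9452)
2q̇ = q⊗(0,ω) = (-0.8485284, 0.8485284, 0.3535535, 1.6263461)
q' = normalize(q + ½dt·q⊗(0,ω)) = (0.6985, 0.7154, 0.0035, 0.0163)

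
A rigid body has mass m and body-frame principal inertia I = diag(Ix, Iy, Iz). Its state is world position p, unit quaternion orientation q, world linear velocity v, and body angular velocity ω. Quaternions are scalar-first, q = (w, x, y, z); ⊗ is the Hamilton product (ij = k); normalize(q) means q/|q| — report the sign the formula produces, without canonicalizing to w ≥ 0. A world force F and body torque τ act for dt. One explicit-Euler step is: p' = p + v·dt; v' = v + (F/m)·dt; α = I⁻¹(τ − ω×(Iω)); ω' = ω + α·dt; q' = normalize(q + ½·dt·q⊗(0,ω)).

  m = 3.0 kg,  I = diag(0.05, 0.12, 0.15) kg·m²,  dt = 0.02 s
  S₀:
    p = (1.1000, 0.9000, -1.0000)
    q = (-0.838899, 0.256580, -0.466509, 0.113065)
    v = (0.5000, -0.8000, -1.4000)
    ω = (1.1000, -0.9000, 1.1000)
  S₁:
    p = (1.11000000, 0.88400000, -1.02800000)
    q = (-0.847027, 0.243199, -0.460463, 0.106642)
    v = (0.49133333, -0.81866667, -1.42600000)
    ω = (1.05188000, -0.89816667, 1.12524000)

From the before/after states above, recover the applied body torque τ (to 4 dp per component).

τ = (-0.1500, -0.1100, 0.1200)

rate change Δω = (-0.04812000, 0.00183333, 0.02524000)
τ = I·(Δω/dt) + ω₀×(Iω₀) = (-0.1500, -0.1100, 0.1200)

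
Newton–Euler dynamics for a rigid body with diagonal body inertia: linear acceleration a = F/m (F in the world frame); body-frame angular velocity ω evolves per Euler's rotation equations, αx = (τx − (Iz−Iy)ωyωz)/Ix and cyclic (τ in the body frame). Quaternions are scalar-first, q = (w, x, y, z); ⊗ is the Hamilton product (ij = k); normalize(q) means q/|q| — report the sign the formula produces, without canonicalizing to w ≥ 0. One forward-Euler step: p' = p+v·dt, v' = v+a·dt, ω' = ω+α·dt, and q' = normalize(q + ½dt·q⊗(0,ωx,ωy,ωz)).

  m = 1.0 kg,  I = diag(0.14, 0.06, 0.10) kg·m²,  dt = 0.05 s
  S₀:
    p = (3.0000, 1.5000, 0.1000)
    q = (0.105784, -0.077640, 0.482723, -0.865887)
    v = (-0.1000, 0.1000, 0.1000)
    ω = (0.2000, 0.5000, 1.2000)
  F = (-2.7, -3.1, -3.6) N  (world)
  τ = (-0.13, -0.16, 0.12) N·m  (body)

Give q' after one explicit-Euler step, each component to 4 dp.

2q̇ = q⊗(0,ω) = (0.8132309, 1.0333679, -0.0271174, -0.0084238)
q + ½dt·q⊗(0,ω), renormalized = (0.1260, -0.0518, 0.4818, -0.8656)

q' = (0.1260, -0.0518, 0.4818, -0.8656)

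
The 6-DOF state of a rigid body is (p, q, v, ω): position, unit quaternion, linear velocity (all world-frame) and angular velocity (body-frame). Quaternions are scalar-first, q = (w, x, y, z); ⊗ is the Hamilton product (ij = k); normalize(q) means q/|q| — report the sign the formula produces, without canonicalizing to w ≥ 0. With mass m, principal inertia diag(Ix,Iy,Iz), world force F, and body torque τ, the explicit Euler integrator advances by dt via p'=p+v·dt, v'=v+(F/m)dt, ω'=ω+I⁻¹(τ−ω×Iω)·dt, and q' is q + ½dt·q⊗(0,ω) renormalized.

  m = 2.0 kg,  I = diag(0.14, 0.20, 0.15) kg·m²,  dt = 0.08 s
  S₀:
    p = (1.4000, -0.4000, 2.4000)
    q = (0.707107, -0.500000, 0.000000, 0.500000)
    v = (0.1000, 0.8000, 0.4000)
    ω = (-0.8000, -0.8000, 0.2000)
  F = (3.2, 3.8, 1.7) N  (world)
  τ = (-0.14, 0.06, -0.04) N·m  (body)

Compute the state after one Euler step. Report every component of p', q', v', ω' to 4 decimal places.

a = F/m = (1.6000, 1.9000, 0.8500)
p' = p + v·dt = (1.4080, -0.3360, 2.4320)
v + (F/m)dt = (0.2280, 0.9520, 0.4680)
gyro term ω×Iω = (0.0080, 0.0016, 0.0384)
angular accel α = (-1.0571, 0.2920, -0.5227)
ω' = ω + α·dt = (-0.8846, -0.7766, 0.1582)
2q̇ = q⊗(0,ω) = (-0.5000000, -0.1656856, -0.8656856, 0.5414214)
q + ½dt·q⊗(0,ω), renormalized = (0.6864, -0.5061, -0.0346, 0.5211)

p' = (1.4080, -0.3360, 2.4320)
q' = (0.6864, -0.5061, -0.0346, 0.5211)
v' = (0.2280, 0.9520, 0.4680)
ω' = (-0.8846, -0.7766, 0.1582)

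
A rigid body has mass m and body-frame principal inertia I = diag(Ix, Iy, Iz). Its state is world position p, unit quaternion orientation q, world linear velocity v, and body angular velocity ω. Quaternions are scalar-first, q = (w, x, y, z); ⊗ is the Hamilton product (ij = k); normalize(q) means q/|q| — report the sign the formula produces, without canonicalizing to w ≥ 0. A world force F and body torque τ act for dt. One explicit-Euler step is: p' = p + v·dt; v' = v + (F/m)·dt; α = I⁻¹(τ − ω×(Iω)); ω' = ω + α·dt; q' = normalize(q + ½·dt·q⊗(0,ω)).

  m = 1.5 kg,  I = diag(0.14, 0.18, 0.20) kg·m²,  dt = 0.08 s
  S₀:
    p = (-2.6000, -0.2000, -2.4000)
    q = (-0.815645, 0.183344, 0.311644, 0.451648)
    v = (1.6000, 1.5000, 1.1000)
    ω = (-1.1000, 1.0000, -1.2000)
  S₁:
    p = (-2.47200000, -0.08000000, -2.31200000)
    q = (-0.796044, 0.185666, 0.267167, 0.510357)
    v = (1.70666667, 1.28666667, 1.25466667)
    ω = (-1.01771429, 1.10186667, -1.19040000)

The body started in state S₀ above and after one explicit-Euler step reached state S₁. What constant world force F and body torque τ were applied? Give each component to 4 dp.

v₁ − v₀ = (0.10666667, -0.21333333, 0.15466667)
m·(v₁−v₀)/dt = (2.0000, -4.0000, 2.9000)
Δω = ω₁−ω₀ = (0.08228571, 0.10186667, 0.00960000)
ω₀×(Iω₀) = (-0.0240, -0.0792, -0.0440)
applied torque τ = (0.1200, 0.1500, -0.0200)

F = (2.0000, -4.0000, 2.9000)
τ = (0.1200, 0.1500, -0.0200)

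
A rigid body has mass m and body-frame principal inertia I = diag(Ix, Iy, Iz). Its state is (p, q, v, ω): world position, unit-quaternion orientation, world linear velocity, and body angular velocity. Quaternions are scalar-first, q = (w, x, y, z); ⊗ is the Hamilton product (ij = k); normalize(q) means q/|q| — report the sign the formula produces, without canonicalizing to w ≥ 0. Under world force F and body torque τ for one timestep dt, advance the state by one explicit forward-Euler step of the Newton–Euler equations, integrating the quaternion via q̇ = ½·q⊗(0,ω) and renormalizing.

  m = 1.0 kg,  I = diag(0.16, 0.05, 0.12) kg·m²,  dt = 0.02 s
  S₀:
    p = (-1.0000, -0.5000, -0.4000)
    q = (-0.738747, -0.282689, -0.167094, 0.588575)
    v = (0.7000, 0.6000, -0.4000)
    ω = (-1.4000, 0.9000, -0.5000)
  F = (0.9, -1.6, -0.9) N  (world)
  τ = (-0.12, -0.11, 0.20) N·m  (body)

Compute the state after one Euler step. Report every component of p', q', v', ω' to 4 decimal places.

p' = (-0.9860, -0.4880, -0.4080)
q' = (-0.7381, -0.2768, -0.1834, 0.5873)
v' = (0.7180, 0.5680, -0.4180)
ω' = (-1.4111, 0.8448, -0.4898)

(τ − ω×Iω)/I = (-0.5531, -2.7600, 0.5117)
ω' = ω + α·dt = (-1.4111, 0.8448, -0.4898)
Hamilton product q⊗(0,ω) = (0.0489075, 0.5880753, -1.6302218, -0.1189782)
q + ½dt·q⊗(0,ω), renormalized = (-0.7381, -0.2768, -0.1834, 0.5873)
linear accel F/m = (0.9000, -1.6000, -0.9000)
p' = p + v·dt = (-0.9860, -0.4880, -0.4080)
new velocity v' = (0.7180, 0.5680, -0.4180)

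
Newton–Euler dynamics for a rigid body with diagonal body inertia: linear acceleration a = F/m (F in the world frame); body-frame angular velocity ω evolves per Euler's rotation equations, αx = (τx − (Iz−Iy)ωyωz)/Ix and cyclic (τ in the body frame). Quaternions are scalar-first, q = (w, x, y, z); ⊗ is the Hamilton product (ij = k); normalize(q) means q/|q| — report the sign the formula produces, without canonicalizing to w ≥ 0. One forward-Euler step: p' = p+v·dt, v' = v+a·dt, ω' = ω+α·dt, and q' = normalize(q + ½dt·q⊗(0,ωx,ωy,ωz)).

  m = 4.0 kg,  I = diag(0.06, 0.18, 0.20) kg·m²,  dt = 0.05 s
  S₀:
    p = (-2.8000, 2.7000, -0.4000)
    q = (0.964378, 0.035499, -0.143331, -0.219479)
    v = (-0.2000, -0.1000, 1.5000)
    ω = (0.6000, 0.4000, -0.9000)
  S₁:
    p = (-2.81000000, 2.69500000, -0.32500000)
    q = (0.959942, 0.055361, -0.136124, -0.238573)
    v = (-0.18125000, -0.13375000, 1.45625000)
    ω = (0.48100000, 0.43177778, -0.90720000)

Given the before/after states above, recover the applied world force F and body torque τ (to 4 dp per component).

rate change Δω = (-0.11900000, 0.03177778, -0.00720000)
precession coupling = (-0.0072, 0.0756, 0.0288)
τ = I·(Δω/dt) + ω₀×(Iω₀) = (-0.1500, 0.1900, 0.0000)
velocity change Δv = (0.01875000, -0.03375000, -0.04375000)
F = m·Δv/dt = (1.5000, -2.7000, -3.5000)

F = (1.5000, -2.7000, -3.5000)
τ = (-0.1500, 0.1900, 0.0000)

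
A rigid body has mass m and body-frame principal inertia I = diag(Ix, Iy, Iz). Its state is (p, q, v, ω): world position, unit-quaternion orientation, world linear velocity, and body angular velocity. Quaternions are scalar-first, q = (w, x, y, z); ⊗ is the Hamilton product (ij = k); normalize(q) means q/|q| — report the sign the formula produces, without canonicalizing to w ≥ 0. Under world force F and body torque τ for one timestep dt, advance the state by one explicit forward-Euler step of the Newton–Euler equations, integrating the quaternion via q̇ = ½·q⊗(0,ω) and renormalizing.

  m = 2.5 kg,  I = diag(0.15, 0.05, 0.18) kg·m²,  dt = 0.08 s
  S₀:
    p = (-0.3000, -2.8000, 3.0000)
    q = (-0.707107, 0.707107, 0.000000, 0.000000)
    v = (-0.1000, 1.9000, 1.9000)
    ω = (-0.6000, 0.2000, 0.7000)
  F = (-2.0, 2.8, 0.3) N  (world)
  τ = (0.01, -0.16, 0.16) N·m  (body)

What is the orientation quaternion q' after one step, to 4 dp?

2q̇ = q⊗(0,ω) = (0.4242642, 0.4242642, -0.6363963, -0.3535535)
q' = normalize(q + ½dt·q⊗(0,ω)) = (-0.6896, 0.7236, -0.0254, -0.0141)

q' = (-0.6896, 0.7236, -0.0254, -0.0141)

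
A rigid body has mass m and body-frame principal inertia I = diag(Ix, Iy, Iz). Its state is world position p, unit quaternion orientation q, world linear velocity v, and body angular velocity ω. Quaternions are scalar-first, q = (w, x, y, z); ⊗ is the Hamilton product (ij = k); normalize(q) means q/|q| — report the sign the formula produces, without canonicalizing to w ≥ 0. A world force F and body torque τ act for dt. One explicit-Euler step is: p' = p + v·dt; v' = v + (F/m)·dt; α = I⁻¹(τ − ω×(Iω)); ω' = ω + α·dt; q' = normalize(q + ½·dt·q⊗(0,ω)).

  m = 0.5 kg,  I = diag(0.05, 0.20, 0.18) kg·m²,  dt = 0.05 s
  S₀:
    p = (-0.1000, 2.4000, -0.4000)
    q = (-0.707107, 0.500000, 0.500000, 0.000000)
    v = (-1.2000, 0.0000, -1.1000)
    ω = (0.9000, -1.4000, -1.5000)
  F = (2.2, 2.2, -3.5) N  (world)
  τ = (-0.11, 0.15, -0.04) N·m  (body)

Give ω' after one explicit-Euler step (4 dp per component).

ω' = (0.8320, -1.4064, -1.4586)

precession coupling ω×(Iω) = (-0.0420, 0.1755, -0.1890)
(τ − ω×Iω)/I = (-1.3600, -0.1275, 0.8278)
new body rate ω' = (0.8320, -1.4064, -1.4586)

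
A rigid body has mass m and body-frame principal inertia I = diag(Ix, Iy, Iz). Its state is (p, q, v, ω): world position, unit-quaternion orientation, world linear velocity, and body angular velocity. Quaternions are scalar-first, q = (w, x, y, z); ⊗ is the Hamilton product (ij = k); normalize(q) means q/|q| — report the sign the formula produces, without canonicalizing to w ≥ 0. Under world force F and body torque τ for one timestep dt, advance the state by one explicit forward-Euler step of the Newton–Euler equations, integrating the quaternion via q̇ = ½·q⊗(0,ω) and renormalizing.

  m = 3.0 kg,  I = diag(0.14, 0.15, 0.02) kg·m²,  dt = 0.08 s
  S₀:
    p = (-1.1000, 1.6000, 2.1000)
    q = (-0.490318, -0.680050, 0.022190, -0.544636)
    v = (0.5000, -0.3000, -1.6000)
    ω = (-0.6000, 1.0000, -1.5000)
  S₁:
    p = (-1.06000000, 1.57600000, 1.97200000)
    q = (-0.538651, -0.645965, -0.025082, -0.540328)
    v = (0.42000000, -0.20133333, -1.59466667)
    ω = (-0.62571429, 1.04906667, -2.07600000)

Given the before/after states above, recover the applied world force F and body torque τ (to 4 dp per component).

v₁ − v₀ = (-0.08000000, 0.09866667, 0.00533333)
m·(v₁−v₀)/dt = (-3.0000, 3.7000, 0.2000)
ω₁ − ω₀ = (-0.02571429, 0.04906667, -0.57600000)
precession coupling = (0.1950, 0.1080, -0.0060)
I·α + gyro = (0.1500, 0.2000, -0.1500)

F = (-3.0000, 3.7000, 0.2000)
τ = (0.1500, 0.2000, -0.1500)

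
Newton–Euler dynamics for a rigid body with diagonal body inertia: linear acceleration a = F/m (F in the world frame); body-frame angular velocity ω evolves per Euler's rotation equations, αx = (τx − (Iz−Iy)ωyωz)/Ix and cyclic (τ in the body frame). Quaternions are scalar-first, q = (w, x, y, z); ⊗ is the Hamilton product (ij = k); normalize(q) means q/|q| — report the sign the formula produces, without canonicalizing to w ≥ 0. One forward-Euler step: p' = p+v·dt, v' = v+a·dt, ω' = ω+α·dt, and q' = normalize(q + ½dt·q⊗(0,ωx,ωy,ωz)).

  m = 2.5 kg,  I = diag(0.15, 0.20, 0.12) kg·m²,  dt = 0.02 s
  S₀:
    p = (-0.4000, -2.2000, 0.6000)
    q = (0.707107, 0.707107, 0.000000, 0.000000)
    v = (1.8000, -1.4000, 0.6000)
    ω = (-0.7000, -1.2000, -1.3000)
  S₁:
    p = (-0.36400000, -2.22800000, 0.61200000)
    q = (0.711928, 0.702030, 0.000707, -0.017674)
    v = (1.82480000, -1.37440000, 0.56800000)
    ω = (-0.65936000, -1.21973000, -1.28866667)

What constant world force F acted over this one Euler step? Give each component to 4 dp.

F = (3.1000, 3.2000, -4.0000)

v₁ − v₀ = (0.02480000, 0.02560000, -0.03200000)
m·(v₁−v₀)/dt = (3.1000, 3.2000, -4.0000)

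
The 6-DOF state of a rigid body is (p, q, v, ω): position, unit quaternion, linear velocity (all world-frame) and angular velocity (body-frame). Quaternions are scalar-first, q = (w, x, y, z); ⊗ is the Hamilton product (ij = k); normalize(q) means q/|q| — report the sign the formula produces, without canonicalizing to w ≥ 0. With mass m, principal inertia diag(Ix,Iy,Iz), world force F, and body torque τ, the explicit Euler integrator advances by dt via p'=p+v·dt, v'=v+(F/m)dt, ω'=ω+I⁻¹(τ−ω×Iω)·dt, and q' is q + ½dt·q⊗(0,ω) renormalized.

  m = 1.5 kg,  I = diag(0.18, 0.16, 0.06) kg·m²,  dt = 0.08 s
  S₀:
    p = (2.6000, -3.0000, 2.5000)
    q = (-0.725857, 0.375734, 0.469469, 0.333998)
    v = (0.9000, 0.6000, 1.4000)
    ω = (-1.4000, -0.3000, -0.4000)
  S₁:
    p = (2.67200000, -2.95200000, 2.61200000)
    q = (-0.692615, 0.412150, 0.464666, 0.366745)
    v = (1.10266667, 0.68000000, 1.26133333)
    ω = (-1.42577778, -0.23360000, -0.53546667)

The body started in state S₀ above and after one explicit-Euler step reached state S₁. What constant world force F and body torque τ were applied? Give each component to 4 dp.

rate change Δω = (-0.02577778, 0.06640000, -0.13546667)
precession coupling = (-0.0120, 0.0672, -0.0084)
I·α + gyro = (-0.0700, 0.2000, -0.1100)
velocity change Δv = (0.20266667, 0.08000000, -0.13866667)
m·(v₁−v₀)/dt = (3.8000, 1.5000, -2.6000)

F = (3.8000, 1.5000, -2.6000)
τ = (-0.0700, 0.2000, -0.1100)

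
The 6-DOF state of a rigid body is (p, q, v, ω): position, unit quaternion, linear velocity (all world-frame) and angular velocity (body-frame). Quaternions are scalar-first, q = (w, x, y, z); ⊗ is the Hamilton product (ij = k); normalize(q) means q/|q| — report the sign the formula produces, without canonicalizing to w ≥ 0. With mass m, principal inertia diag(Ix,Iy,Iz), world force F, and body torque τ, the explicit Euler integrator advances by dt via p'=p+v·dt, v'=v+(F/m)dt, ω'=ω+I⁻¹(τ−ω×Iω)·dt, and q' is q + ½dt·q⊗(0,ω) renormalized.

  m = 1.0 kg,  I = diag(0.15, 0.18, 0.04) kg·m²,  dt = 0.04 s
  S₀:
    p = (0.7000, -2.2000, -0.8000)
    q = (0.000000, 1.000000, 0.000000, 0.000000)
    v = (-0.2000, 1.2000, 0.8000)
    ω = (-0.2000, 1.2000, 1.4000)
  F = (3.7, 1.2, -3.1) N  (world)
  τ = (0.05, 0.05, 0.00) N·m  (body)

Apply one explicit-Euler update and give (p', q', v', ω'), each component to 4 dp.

angular accel α = (1.9013, 0.4489, 0.1800)
ω' = ω + α·dt = (-0.1239, 1.2180, 1.4072)
2q̇ = q⊗(0,ω) = (0.2000000, 0.0000000, -1.4000000, 1.2000000)
q' = normalize(q + ½dt·q⊗(0,ω)) = (0.0040, 0.9993, -0.0280, 0.0240)
p' = p + v·dt = (0.6920, -2.1520, -0.7680)
v + (F/m)dt = (-0.0520, 1.2480, 0.6760)

p' = (0.6920, -2.1520, -0.7680)
q' = (0.0040, 0.9993, -0.0280, 0.0240)
v' = (-0.0520, 1.2480, 0.6760)
ω' = (-0.1239, 1.2180, 1.4072)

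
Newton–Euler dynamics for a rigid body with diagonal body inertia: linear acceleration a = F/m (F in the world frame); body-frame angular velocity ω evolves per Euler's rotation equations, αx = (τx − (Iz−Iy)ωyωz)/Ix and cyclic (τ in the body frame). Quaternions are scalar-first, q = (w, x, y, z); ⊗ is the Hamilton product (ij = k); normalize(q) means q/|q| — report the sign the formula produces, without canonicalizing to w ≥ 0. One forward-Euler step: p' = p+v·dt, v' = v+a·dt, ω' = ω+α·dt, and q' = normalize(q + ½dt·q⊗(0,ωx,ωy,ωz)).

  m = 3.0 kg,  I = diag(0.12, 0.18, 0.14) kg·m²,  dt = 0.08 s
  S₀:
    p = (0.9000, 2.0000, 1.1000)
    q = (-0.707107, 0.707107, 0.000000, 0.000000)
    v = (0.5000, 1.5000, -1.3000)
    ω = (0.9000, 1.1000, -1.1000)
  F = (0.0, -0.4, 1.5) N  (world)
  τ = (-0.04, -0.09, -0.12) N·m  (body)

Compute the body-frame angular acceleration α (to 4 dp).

α = (-0.7367, -0.6100, -1.2814)

precession coupling ω×(Iω) = (0.0484, 0.0198, 0.0594)
(τ − ω×Iω)/I = (-0.7367, -0.6100, -1.2814)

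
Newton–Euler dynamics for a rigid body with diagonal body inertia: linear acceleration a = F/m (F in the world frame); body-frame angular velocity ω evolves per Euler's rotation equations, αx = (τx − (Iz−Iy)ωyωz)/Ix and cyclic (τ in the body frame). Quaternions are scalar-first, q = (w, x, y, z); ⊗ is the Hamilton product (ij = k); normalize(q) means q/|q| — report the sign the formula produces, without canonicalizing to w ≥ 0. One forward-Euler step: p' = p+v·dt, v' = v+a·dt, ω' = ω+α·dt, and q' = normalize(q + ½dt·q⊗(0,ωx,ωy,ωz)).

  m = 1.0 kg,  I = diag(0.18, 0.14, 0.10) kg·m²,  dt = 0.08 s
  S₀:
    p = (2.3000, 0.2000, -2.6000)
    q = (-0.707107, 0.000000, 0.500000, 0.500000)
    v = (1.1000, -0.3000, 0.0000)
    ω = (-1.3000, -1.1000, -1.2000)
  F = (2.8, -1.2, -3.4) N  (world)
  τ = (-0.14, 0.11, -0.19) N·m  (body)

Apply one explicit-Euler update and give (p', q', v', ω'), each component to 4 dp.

p' = (2.3880, 0.1760, -2.6000)
q' = (-0.6588, 0.0346, 0.5034, 0.5580)
v' = (1.3240, -0.3960, -0.2720)
ω' = (-1.3388, -1.1085, -1.3062)

a = (2.8000, -1.2000, -3.4000)
p + v·dt = (2.3880, 0.1760, -2.6000)
v' = v + a·dt = (1.3240, -0.3960, -0.2720)
precession coupling ω×(Iω) = (-0.0528, 0.1248, -0.0572)
(τ − ω×Iω)/I = (-0.4844, -0.1057, -1.3280)
new body rate ω' = (-1.3388, -1.1085, -1.3062)
q⊗(0,ω) = (1.1500000, 0.8692391, 0.1278177, 1.4985284)
q + ½dt·q⊗(0,ω), renormalized = (-0.6588, 0.0346, 0.5034, 0.5580)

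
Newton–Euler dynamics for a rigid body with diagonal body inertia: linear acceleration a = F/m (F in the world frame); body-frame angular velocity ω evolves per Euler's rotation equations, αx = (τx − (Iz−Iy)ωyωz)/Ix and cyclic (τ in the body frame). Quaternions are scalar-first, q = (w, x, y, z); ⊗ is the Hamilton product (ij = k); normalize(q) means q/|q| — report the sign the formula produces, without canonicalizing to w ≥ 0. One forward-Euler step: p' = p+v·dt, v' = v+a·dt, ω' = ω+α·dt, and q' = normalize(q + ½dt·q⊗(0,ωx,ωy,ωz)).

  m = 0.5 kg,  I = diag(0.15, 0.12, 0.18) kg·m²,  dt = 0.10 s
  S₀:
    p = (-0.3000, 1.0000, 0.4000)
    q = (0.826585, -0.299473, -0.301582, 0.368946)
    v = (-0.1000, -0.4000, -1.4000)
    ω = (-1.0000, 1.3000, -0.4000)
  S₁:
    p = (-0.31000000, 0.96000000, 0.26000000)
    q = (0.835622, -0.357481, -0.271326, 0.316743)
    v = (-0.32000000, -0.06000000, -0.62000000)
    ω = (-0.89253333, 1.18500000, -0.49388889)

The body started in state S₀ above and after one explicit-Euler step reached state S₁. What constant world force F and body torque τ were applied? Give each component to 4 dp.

Δv = v₁−v₀ = (-0.22000000, 0.34000000, 0.78000000)
F = m·Δv/dt = (-1.1000, 1.7000, 3.9000)
rate change Δω = (0.10746667, -0.11500000, -0.09388889)
I·α + gyro = (0.1300, -0.1500, -0.1300)

F = (-1.1000, 1.7000, 3.9000)
τ = (0.1300, -0.1500, -0.1300)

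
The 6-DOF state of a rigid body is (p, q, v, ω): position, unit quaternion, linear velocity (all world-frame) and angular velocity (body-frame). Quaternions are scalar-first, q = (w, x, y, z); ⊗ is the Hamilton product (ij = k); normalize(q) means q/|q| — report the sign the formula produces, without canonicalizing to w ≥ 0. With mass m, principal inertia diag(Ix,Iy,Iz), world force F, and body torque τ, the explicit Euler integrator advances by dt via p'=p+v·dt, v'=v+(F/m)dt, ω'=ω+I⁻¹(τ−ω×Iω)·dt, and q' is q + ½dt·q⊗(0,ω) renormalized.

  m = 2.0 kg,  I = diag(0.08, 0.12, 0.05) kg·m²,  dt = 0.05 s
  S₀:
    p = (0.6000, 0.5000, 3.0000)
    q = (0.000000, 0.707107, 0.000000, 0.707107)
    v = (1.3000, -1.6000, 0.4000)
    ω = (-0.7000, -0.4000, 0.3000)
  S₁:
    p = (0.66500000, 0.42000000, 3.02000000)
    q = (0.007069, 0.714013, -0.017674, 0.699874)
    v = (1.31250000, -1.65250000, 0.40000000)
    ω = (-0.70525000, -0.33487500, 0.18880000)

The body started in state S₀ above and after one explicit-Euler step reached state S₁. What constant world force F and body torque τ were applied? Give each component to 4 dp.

Δv = v₁−v₀ = (0.01250000, -0.05250000, 0.00000000)
F = m·Δv/dt = (0.5000, -2.1000, 0.0000)
Δω = ω₁−ω₀ = (-0.00525000, 0.06512500, -0.11120000)
precession coupling = (0.0084, -0.0063, 0.0112)
applied torque τ = (0.0000, 0.1500, -0.1000)

F = (0.5000, -2.1000, 0.0000)
τ = (0.0000, 0.1500, -0.1000)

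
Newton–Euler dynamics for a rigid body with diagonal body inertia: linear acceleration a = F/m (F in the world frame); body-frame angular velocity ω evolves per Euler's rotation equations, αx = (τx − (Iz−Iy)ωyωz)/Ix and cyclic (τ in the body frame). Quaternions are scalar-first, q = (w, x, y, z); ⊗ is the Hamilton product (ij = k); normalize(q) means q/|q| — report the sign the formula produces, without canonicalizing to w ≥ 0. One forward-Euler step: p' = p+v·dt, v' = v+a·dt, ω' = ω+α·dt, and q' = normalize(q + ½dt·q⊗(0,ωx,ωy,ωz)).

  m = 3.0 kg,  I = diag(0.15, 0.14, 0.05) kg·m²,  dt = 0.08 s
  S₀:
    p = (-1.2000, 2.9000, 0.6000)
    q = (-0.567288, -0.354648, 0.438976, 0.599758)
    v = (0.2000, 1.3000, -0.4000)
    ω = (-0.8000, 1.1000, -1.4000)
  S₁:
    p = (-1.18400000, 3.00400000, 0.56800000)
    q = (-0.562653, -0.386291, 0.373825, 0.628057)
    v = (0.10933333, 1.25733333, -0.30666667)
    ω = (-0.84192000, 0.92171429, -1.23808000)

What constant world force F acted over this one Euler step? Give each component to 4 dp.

v₁ − v₀ = (-0.09066667, -0.04266667, 0.09333333)
m·(v₁−v₀)/dt = (-3.4000, -1.6000, 3.5000)

F = (-3.4000, -1.6000, 3.5000)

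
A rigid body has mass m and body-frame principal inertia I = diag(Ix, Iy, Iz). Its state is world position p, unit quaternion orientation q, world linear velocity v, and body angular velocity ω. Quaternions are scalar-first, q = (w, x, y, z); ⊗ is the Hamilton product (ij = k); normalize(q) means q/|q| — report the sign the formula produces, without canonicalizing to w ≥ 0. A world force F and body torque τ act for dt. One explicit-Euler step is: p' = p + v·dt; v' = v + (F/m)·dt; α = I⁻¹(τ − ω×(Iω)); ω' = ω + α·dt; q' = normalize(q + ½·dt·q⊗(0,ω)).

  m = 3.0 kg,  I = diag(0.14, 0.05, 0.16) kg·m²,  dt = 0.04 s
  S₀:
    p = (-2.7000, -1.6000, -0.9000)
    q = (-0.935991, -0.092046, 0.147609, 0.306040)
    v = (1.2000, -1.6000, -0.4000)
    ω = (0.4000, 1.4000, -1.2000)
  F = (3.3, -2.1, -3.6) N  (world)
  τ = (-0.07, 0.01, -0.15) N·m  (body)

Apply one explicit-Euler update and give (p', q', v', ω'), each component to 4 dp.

p' = (-2.6520, -1.6640, -0.9160)
q' = (-0.9314, -0.1116, 0.1216, 0.3245)
v' = (1.2440, -1.6280, -0.4480)
ω' = (0.4328, 1.4003, -1.2249)

a = (1.1000, -0.7000, -1.2000)
new position p' = (-2.6520, -1.6640, -0.9160)
v' = v + a·dt = (1.2440, -1.6280, -0.4480)
ω×(Iω) gyroscopic = (-0.1848, 0.0096, -0.0504)
(τ − ω×Iω)/I = (0.8200, 0.0080, -0.6225)
ω + α·dt = (0.4328, 1.4003, -1.2249)
Hamilton product q⊗(0,ω) = (0.1974138, -0.9799832, -1.2984266, 0.9352812)
q' = normalize(q + ½dt·q⊗(0,ω)) = (-0.9314, -0.1116, 0.1216, 0.3245)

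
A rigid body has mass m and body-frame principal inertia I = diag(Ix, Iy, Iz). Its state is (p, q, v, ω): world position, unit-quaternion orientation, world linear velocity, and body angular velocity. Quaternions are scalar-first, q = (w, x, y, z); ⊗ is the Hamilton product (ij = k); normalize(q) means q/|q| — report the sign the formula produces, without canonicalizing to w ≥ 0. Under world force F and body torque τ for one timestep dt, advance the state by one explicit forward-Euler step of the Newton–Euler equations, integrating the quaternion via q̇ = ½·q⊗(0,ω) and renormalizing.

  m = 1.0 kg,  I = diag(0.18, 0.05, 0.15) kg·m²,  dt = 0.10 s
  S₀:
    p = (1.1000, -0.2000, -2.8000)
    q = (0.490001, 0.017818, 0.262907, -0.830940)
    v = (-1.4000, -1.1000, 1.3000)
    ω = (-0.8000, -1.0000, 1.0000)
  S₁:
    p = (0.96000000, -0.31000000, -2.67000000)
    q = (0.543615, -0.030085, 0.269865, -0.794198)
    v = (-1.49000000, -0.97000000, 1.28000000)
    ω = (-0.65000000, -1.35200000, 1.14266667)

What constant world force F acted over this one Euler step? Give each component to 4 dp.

velocity change Δv = (-0.09000000, 0.13000000, -0.02000000)
m·(v₁−v₀)/dt = (-0.9000, 1.3000, -0.2000)

F = (-0.9000, 1.3000, -0.2000)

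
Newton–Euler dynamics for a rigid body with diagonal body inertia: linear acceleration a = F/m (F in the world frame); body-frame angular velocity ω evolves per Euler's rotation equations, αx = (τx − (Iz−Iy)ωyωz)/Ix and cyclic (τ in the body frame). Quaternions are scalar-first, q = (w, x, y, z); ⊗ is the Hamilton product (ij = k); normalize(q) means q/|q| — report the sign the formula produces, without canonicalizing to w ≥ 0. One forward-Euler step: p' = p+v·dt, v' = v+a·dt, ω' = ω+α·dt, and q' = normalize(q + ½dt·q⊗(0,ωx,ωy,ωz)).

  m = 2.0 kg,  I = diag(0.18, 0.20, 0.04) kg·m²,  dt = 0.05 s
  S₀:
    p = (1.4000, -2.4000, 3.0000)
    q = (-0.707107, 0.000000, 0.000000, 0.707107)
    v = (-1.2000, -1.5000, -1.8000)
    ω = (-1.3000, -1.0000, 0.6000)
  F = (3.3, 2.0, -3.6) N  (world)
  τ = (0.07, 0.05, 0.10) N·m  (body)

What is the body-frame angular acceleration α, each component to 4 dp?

precession coupling ω×(Iω) = (0.0960, -0.1092, 0.0260)
(τ − ω×Iω)/I = (-0.1444, 0.7960, 1.8500)

α = (-0.1444, 0.7960, 1.8500)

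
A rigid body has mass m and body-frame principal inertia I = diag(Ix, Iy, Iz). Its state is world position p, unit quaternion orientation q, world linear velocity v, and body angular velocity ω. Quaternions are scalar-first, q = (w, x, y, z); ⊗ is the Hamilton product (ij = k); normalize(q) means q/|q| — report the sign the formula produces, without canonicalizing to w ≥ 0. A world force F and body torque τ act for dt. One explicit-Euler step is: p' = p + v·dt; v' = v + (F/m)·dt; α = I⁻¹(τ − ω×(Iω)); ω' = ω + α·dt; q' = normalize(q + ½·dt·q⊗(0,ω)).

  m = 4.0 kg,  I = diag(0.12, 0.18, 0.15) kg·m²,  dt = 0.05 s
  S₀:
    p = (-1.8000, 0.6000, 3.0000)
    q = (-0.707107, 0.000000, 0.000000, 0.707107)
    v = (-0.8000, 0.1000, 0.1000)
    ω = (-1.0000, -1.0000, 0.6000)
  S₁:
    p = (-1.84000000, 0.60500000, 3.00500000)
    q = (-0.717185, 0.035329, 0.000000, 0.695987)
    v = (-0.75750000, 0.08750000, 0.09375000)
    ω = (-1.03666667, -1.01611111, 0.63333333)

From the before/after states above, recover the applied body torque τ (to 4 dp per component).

ω₁ − ω₀ = (-0.03666667, -0.01611111, 0.03333333)
precession coupling = (0.0180, 0.0180, 0.0600)
I·α + gyro = (-0.0700, -0.0400, 0.1600)

τ = (-0.0700, -0.0400, 0.1600)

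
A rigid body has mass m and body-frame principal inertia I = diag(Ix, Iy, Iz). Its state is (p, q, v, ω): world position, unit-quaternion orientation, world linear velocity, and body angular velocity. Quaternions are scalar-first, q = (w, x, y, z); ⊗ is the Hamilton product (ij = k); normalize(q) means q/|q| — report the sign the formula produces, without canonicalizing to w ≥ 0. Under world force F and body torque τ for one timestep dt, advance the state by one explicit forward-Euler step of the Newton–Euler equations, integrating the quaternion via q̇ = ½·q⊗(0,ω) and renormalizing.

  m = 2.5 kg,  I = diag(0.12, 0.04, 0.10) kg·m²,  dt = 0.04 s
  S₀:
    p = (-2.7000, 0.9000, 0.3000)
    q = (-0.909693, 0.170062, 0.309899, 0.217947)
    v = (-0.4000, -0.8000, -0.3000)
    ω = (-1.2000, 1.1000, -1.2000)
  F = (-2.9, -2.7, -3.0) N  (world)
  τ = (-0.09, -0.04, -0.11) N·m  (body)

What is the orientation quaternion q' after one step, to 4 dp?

Hamilton product q⊗(0,ω) = (0.1247219, 0.4800111, -1.0581243, 1.6505786)
updated quaternion q' = (-0.9065, 0.1795, 0.2885, 0.2508)

q' = (-0.9065, 0.1795, 0.2885, 0.2508)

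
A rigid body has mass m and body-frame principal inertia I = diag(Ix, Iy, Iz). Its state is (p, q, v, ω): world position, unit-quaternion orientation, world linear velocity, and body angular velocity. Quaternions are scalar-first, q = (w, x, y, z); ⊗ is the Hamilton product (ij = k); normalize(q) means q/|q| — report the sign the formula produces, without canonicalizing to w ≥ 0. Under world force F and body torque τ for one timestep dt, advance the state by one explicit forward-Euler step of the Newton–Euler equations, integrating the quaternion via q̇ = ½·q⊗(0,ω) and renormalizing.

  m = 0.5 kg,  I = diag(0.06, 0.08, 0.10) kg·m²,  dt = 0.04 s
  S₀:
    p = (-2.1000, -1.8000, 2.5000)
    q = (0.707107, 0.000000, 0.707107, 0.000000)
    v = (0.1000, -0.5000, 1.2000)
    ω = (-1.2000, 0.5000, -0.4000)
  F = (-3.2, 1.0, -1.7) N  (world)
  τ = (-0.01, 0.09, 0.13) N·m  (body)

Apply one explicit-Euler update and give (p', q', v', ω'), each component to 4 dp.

p' = (-2.0960, -1.8200, 2.5480)
q' = (0.6998, -0.0226, 0.7139, 0.0113)
v' = (-0.1560, -0.4200, 1.0640)
ω' = (-1.2040, 0.5546, -0.3432)

linear accel F/m = (-6.4000, 2.0000, -3.4000)
new position p' = (-2.0960, -1.8200, 2.5480)
v' = v + a·dt = (-0.1560, -0.4200, 1.0640)
angular accel α = (-0.1000, 1.3650, 1.4200)
new body rate ω' = (-1.2040, 0.5546, -0.3432)
2q̇ = q⊗(0,ω) = (-0.3535535, -1.1313712, 0.3535535, 0.5656856)
q + ½dt·q⊗(0,ω), renormalized = (0.6998, -0.0226, 0.7139, 0.0113)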